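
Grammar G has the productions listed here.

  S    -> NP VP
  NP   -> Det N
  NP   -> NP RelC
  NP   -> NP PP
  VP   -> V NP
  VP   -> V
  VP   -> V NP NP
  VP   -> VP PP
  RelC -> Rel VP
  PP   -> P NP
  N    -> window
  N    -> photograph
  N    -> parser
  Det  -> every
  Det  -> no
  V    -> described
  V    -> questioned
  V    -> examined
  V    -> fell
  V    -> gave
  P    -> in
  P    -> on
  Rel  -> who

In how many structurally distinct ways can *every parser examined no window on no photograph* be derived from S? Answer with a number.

The two bracketings:
[S [NP [Det every] [N parser]] [VP [V examined] [NP [NP [Det no] [N window]] [PP [P on] [NP [Det no] [N photograph]]]]]]
[S [NP [Det every] [N parser]] [VP [VP [V examined] [NP [Det no] [N window]]] [PP [P on] [NP [Det no] [N photograph]]]]]
The difference turns on whether NP → NP PP is used at the relevant span, versus an alternative expansion of NP.

2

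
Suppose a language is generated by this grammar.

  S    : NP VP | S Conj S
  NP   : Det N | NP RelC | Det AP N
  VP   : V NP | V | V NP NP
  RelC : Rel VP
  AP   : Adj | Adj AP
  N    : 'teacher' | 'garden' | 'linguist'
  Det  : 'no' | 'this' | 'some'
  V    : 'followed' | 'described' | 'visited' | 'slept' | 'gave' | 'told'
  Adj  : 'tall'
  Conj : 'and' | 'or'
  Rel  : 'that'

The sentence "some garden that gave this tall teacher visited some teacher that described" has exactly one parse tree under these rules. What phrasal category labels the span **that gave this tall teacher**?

RelC

S
  NP
    NP
      Det: some
      N: garden
    RelC
      Rel: that
      VP
        V: gave
        NP
          Det: this
          AP
            Adj: tall
          N: teacher
  VP
    V: visited
    NP
      NP
        Det: some
        N: teacher
      RelC
        Rel: that
        VP
          V: described
The span 'that gave this tall teacher' is the RelC node built by RelC → Rel VP.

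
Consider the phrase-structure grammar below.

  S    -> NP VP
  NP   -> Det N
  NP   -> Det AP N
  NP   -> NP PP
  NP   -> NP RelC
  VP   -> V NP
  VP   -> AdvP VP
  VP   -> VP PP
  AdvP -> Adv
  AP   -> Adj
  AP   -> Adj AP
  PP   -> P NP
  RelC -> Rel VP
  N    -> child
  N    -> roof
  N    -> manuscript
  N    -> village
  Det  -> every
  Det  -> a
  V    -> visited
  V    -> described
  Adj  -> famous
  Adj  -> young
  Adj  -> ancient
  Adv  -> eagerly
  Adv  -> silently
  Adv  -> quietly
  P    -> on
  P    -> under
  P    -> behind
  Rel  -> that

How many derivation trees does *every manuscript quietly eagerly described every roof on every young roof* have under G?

4

Two of the 4 distinct bracketings:
[S [NP [Det every] [N manuscript]] [VP [AdvP [Adv quietly]] [VP [AdvP [Adv eagerly]] [VP [V described] [NP [NP [Det every] [N roof]] [PP [P on] [NP [Det every] [AP [Adj young]] [N roof]]]]]]]]
[S [NP [Det every] [N manuscript]] [VP [AdvP [Adv quietly]] [VP [AdvP [Adv eagerly]] [VP [VP [V described] [NP [Det every] [N roof]]] [PP [P on] [NP [Det every] [AP [Adj young]] [N roof]]]]]]]
The difference turns on whether NP → NP PP is used at the relevant span, versus an alternative expansion of NP.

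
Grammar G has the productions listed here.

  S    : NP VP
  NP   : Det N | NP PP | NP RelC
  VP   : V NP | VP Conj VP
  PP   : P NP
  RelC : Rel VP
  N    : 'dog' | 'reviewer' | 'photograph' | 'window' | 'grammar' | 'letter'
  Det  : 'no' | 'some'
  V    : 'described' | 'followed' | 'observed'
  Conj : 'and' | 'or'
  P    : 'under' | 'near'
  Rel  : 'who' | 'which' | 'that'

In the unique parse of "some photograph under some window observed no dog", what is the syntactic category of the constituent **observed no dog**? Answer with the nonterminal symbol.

[S [NP [NP [Det some] [N photograph]] [PP [P under] [NP [Det some] [N window]]]] [VP [V observed] [NP [Det no] [N dog]]]]
The span 'observed no dog' is the VP node built by VP → V NP.

VP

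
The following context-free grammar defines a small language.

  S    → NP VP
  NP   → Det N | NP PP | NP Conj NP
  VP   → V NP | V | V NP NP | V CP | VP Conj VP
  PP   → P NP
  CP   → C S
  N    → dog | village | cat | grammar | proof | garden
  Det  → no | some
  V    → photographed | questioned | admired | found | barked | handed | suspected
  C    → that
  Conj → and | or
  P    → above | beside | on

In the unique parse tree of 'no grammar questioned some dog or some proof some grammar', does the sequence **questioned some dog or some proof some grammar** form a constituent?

[S [NP [Det no] [N grammar]] [VP [V questioned] [NP [NP [Det some] [N dog]] [Conj or] [NP [Det some] [N proof]]] [NP [Det some] [N grammar]]]]
The words 'questioned some dog or some proof some grammar' are exhaustively dominated by a single VP node (built by VP → V NP NP), so they form a constituent.

Yes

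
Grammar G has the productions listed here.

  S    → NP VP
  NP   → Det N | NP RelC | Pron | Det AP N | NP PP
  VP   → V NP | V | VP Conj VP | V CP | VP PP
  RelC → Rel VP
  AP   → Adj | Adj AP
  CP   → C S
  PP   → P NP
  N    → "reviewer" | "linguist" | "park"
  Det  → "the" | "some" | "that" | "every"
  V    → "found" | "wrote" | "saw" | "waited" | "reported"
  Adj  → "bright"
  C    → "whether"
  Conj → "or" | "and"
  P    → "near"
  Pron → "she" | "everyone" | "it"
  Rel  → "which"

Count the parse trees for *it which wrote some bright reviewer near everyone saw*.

Two of the 3 distinct bracketings:
[S [NP [NP [Pron it]] [RelC [Rel which] [VP [V wrote] [NP [NP [Det some] [AP [Adj bright]] [N reviewer]] [PP [P near] [NP [Pron everyone]]]]]]] [VP [V saw]]]
[S [NP [NP [Pron it]] [RelC [Rel which] [VP [VP [V wrote] [NP [Det some] [AP [Adj bright]] [N reviewer]]] [PP [P near] [NP [Pron everyone]]]]]] [VP [V saw]]]
The difference turns on whether NP → NP PP is used at the relevant span, versus an alternative expansion of NP.

3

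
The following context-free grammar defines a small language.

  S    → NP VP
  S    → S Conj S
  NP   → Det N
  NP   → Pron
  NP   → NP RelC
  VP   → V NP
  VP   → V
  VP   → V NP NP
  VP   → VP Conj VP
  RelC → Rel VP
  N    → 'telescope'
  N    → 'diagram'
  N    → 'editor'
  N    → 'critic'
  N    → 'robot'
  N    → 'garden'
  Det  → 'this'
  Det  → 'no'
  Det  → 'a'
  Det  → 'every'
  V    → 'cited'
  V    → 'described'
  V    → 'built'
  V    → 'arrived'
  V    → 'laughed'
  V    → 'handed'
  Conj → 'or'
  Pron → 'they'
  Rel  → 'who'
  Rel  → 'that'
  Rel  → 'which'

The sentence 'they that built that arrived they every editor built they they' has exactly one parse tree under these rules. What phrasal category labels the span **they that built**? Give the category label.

S
  NP
    NP
      NP
        Pron: they
      RelC
        Rel: that
        VP
          V: built
    RelC
      Rel: that
      VP
        V: arrived
        NP
          Pron: they
        NP
          Det: every
          N: editor
  VP
    V: built
    NP
      Pron: they
    NP
      Pron: they
The span 'they that built' is the NP node built by NP → NP RelC.

NP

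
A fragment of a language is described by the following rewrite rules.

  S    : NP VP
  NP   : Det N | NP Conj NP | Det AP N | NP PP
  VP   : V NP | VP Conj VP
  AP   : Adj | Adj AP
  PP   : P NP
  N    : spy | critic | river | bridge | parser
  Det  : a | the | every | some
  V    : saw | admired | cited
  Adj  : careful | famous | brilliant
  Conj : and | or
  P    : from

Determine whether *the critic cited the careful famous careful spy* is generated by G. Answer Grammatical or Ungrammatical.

Grammatical

S
  NP
    Det: the
    N: critic
  VP
    V: cited
    NP
      Det: the
      AP
        Adj: careful
        AP
          Adj: famous
          AP
            Adj: careful
      N: spy
Each bracket corresponds to one application of a listed rule, so the string is derivable from S.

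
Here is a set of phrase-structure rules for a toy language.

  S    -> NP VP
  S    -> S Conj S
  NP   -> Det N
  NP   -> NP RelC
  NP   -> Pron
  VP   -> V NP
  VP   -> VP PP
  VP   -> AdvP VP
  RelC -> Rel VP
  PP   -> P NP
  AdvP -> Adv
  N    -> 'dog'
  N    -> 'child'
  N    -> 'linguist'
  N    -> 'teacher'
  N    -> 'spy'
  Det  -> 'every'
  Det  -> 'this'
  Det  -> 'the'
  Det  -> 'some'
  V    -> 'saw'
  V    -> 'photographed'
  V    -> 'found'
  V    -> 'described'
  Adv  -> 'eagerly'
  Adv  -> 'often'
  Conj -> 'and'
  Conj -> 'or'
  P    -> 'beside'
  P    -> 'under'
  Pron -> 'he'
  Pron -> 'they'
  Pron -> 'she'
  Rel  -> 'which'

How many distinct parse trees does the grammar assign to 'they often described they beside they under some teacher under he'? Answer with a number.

Two of the 4 distinct bracketings:
[S [NP [Pron they]] [VP [VP [VP [VP [AdvP [Adv often]] [VP [V described] [NP [Pron they]]]] [PP [P beside] [NP [Pron they]]]] [PP [P under] [NP [Det some] [N teacher]]]] [PP [P under] [NP [Pron he]]]]]
[S [NP [Pron they]] [VP [VP [VP [AdvP [Adv often]] [VP [VP [V described] [NP [Pron they]]] [PP [P beside] [NP [Pron they]]]]] [PP [P under] [NP [Det some] [N teacher]]]] [PP [P under] [NP [Pron he]]]]]
The trees differ in how a recursive rule is bracketed over the same span.

4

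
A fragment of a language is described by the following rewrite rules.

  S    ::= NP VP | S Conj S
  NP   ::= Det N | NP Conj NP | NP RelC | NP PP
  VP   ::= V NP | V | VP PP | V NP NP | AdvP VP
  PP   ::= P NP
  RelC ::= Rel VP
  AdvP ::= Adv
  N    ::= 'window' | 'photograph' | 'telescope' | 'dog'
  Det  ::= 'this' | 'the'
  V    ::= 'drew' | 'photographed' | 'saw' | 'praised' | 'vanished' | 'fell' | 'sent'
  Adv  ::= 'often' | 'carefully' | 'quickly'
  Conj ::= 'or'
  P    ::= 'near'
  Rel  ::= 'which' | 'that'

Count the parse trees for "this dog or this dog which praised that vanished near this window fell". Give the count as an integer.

7

Two of the 7 distinct bracketings:
[S [NP [NP [Det this] [N dog]] [Conj or] [NP [NP [NP [Det this] [N dog]] [RelC [Rel which] [VP [V praised]]]] [RelC [Rel that] [VP [VP [V vanished]] [PP [P near] [NP [Det this] [N window]]]]]]] [VP [V fell]]]
[S [NP [NP [Det this] [N dog]] [Conj or] [NP [NP [NP [NP [Det this] [N dog]] [RelC [Rel which] [VP [V praised]]]] [RelC [Rel that] [VP [V vanished]]]] [PP [P near] [NP [Det this] [N window]]]]] [VP [V fell]]]
The difference turns on whether NP → NP PP is used at the relevant span, versus an alternative expansion of NP.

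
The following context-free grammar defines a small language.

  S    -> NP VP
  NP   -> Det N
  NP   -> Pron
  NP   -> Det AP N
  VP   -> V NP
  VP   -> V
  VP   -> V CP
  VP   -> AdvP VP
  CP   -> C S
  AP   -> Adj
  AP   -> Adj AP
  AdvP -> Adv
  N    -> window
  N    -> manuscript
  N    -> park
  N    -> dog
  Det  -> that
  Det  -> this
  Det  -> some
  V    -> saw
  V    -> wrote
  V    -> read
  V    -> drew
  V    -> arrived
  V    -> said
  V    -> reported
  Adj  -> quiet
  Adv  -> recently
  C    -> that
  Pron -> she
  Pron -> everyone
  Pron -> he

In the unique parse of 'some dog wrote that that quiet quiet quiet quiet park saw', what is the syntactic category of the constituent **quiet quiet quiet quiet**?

AP

S
  NP
    Det: some
    N: dog
  VP
    V: wrote
    CP
      C: that
      S
        NP
          Det: that
          AP
            Adj: quiet
            AP
              Adj: quiet
              AP
                Adj: quiet
                AP
                  Adj: quiet
          N: park
        VP
          V: saw
The span 'quiet quiet quiet quiet' is the AP node built by AP → Adj AP.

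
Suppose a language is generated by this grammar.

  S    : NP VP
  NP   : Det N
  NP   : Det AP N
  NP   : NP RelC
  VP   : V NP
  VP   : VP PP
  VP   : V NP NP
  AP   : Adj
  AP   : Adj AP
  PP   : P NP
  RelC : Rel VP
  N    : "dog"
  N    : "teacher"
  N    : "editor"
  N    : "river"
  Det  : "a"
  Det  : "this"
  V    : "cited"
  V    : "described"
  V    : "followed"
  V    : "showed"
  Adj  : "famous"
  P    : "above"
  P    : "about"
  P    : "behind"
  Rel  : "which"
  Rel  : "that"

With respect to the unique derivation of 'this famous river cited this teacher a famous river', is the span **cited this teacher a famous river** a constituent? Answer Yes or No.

Yes

[S [NP [Det this] [AP [Adj famous]] [N river]] [VP [V cited] [NP [Det this] [N teacher]] [NP [Det a] [AP [Adj famous]] [N river]]]]
The words 'cited this teacher a famous river' are exhaustively dominated by a single VP node (built by VP → V NP NP), so they form a constituent.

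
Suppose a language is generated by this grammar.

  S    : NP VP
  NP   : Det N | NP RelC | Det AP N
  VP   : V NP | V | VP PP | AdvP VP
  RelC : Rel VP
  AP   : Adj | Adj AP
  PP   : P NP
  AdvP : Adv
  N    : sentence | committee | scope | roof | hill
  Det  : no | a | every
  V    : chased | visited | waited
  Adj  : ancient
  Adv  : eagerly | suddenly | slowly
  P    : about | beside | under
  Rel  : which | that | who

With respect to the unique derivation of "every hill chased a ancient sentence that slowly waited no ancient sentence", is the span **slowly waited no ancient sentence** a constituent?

[S [NP [Det every] [N hill]] [VP [V chased] [NP [NP [Det a] [AP [Adj ancient]] [N sentence]] [RelC [Rel that] [VP [AdvP [Adv slowly]] [VP [V waited] [NP [Det no] [AP [Adj ancient]] [N sentence]]]]]]]]
The words 'slowly waited no ancient sentence' are exhaustively dominated by a single VP node (built by VP → AdvP VP), so they form a constituent.

Yes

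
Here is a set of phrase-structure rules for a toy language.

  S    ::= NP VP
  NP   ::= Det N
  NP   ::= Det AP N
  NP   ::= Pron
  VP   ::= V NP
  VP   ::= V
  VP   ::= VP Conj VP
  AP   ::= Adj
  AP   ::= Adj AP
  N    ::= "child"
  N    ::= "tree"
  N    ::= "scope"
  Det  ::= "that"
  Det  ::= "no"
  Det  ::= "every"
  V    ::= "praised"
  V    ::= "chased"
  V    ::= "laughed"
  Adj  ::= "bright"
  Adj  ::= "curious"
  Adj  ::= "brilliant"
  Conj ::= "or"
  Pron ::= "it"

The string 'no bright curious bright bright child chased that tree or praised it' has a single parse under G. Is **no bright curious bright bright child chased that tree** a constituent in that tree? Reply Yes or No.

[S [NP [Det no] [AP [Adj bright] [AP [Adj curious] [AP [Adj bright] [AP [Adj bright]]]]] [N child]] [VP [VP [V chased] [NP [Det that] [N tree]]] [Conj or] [VP [V praised] [NP [Pron it]]]]]
The smallest constituent containing 'no bright curious bright bright child chased that tree' is the S spanning 'no bright curious bright bright child chased that tree or praised it'; no single node in the tree dominates exactly the given words.

No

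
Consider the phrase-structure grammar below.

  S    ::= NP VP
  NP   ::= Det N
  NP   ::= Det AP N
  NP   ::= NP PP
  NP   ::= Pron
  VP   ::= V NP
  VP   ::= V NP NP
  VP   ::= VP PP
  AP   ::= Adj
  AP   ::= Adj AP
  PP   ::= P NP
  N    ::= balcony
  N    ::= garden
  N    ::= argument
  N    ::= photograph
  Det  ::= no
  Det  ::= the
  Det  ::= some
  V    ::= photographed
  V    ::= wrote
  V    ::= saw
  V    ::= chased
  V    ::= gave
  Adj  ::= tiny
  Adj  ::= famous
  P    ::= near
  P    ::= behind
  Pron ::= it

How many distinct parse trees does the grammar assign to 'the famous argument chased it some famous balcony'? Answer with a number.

1

[S [NP [Det the] [AP [Adj famous]] [N argument]] [VP [V chased] [NP [Pron it]] [NP [Det some] [AP [Adj famous]] [N balcony]]]]
No rule offers an alternative attachment or grouping for any span, so this is the only derivation.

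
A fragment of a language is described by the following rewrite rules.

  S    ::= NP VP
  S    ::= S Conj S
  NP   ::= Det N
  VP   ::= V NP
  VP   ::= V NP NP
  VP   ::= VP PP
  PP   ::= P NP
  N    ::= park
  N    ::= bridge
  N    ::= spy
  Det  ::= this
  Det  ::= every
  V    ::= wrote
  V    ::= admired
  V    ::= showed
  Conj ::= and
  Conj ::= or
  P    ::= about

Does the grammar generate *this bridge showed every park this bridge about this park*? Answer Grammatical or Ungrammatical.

[S [NP [Det this] [N bridge]] [VP [VP [V showed] [NP [Det every] [N park]] [NP [Det this] [N bridge]]] [PP [P about] [NP [Det this] [N park]]]]]
The bracketing above is licensed at every node by one of the given productions, with S at the root.

Grammatical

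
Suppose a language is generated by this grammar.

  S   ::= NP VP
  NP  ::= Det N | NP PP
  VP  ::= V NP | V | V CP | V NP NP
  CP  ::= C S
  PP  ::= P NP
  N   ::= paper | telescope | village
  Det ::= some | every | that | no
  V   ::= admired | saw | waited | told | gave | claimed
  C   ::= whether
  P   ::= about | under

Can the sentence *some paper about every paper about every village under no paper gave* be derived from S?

Grammatical

S
  NP
    NP
      Det: some
      N: paper
    PP
      P: about
      NP
        NP
          Det: every
          N: paper
        PP
          P: about
          NP
            NP
              Det: every
              N: village
            PP
              P: under
              NP
                Det: no
                N: paper
  VP
    V: gave
The bracketing above is licensed at every node by one of the given productions, with S at the root.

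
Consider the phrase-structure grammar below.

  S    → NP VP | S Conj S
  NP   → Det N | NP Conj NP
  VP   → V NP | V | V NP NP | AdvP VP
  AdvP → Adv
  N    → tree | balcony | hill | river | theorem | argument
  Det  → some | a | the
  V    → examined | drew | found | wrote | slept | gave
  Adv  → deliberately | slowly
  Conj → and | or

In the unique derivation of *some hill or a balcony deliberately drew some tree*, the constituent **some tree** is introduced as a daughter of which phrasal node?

VP

S
  NP
    NP
      Det: some
      N: hill
    Conj: or
    NP
      Det: a
      N: balcony
  VP
    AdvP
      Adv: deliberately
    VP
      V: drew
      NP
        Det: some
        N: tree
The span 'some tree' is the NP node built by NP → Det N.
Its mother is the VP built by VP → V NP.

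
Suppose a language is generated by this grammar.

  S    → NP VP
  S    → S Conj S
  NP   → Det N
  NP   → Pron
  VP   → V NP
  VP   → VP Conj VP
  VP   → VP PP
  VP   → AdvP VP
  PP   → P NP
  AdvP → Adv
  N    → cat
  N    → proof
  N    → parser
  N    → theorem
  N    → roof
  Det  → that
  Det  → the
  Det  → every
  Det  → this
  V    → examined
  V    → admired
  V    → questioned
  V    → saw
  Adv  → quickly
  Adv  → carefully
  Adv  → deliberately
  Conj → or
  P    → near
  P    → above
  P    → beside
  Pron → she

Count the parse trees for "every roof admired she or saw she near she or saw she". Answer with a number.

Two of the 3 distinct bracketings:
[S [NP [Det every] [N roof]] [VP [VP [V admired] [NP [Pron she]]] [Conj or] [VP [VP [VP [V saw] [NP [Pron she]]] [PP [P near] [NP [Pron she]]]] [Conj or] [VP [V saw] [NP [Pron she]]]]]]
[S [NP [Det every] [N roof]] [VP [VP [VP [V admired] [NP [Pron she]]] [Conj or] [VP [VP [V saw] [NP [Pron she]]] [PP [P near] [NP [Pron she]]]]] [Conj or] [VP [V saw] [NP [Pron she]]]]]
The trees differ in how a recursive rule is bracketed over the same span.

3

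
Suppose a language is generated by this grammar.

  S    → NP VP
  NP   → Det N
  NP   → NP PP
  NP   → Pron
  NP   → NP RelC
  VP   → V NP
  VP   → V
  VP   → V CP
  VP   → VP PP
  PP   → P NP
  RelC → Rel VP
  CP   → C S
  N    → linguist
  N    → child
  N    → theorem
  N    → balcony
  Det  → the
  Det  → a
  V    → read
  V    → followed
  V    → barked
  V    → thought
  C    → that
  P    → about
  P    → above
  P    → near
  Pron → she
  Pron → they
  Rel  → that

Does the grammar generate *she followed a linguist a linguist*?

An N word can never sit immediately before a Det word in any string this grammar generates, so the substring 'linguist a' rules out a derivation.

Ungrammatical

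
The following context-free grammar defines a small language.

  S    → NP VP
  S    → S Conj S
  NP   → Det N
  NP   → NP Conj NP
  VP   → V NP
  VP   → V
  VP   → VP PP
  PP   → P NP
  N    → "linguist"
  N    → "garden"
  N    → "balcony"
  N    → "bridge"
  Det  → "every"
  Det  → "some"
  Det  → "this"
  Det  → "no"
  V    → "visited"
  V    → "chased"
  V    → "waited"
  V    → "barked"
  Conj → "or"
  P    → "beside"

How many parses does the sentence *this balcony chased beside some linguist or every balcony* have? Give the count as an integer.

[S [NP [Det this] [N balcony]] [VP [VP [V chased]] [PP [P beside] [NP [NP [Det some] [N linguist]] [Conj or] [NP [Det every] [N balcony]]]]]]
No rule offers an alternative attachment or grouping for any span, so this is the only derivation.

1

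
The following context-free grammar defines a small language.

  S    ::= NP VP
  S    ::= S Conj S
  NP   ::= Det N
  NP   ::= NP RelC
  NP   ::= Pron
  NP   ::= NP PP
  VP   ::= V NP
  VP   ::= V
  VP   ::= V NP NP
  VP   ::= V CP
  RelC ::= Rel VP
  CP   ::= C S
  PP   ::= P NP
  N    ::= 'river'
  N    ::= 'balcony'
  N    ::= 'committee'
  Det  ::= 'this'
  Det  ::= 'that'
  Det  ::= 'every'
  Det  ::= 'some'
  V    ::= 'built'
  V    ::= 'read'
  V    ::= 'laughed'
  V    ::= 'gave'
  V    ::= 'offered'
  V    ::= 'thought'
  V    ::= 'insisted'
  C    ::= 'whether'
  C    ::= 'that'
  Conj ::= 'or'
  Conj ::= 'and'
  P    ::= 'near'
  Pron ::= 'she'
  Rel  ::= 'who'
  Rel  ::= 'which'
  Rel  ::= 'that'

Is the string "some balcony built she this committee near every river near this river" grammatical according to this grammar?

S
  NP
    Det: some
    N: balcony
  VP
    V: built
    NP
      Pron: she
    NP
      NP
        Det: this
        N: committee
      PP
        P: near
        NP
          NP
            Det: every
            N: river
          PP
            P: near
            NP
              Det: this
              N: river
Each bracket corresponds to one application of a listed rule, so the string is derivable from S.

Grammatical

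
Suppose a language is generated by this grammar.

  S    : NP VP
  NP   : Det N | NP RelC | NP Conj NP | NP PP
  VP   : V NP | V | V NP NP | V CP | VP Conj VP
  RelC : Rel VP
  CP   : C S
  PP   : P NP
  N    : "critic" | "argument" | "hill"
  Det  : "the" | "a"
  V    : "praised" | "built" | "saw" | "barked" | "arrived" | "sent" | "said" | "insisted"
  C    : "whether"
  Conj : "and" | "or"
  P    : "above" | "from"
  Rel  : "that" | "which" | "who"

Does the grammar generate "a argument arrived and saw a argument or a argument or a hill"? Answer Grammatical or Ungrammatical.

Grammatical

S
  NP
    Det: a
    N: argument
  VP
    VP
      V: arrived
    Conj: and
    VP
      V: saw
      NP
        NP
          Det: a
          N: argument
        Conj: or
        NP
          NP
            Det: a
            N: argument
          Conj: or
          NP
            Det: a
            N: hill
Each bracket corresponds to one application of a listed rule, so the string is derivable from S.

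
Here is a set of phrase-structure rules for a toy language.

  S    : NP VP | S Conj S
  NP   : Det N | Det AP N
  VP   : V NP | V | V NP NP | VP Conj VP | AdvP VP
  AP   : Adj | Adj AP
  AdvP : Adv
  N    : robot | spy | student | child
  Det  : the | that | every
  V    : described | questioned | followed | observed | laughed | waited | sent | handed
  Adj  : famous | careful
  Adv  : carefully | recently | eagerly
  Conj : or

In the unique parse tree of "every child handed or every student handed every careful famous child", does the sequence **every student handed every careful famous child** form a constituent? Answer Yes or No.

[S [S [NP [Det every] [N child]] [VP [V handed]]] [Conj or] [S [NP [Det every] [N student]] [VP [V handed] [NP [Det every] [AP [Adj careful] [AP [Adj famous]]] [N child]]]]]
The words 'every student handed every careful famous child' are exhaustively dominated by a single S node (built by S → NP VP), so they form a constituent.

Yes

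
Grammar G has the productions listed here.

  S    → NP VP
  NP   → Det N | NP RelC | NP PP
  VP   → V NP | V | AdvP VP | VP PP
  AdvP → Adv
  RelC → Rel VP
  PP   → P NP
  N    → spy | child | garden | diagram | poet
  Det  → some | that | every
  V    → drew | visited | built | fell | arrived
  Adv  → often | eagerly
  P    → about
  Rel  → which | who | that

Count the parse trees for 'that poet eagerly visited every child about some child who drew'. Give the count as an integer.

4

Two of the 4 distinct bracketings:
[S [NP [Det that] [N poet]] [VP [AdvP [Adv eagerly]] [VP [V visited] [NP [NP [NP [Det every] [N child]] [PP [P about] [NP [Det some] [N child]]]] [RelC [Rel who] [VP [V drew]]]]]]]
[S [NP [Det that] [N poet]] [VP [AdvP [Adv eagerly]] [VP [V visited] [NP [NP [Det every] [N child]] [PP [P about] [NP [NP [Det some] [N child]] [RelC [Rel who] [VP [V drew]]]]]]]]]
The trees differ in how a recursive rule is bracketed over the same span.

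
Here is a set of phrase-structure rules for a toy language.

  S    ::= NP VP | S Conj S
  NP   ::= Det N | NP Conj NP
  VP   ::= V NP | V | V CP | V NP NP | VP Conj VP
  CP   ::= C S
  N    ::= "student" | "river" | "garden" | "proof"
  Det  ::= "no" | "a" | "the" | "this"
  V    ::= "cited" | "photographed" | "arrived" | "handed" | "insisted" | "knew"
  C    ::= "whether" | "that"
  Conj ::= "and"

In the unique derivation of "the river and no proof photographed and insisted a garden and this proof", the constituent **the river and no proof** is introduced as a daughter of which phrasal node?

[S [NP [NP [Det the] [N river]] [Conj and] [NP [Det no] [N proof]]] [VP [VP [V photographed]] [Conj and] [VP [V insisted] [NP [NP [Det a] [N garden]] [Conj and] [NP [Det this] [N proof]]]]]]
The span 'the river and no proof' is the NP node built by NP → NP Conj NP.
Its mother is the S built by S → NP VP.

S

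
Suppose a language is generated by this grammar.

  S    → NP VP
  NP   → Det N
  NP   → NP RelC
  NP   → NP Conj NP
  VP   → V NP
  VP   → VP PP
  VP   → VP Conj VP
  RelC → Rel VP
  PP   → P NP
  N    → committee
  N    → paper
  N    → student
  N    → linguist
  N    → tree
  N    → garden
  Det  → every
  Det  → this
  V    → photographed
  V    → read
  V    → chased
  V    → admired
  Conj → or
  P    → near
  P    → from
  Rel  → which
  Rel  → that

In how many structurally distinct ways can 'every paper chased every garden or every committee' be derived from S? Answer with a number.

[S [NP [Det every] [N paper]] [VP [V chased] [NP [NP [Det every] [N garden]] [Conj or] [NP [Det every] [N committee]]]]]
No rule offers an alternative attachment or grouping for any span, so this is the only derivation.

1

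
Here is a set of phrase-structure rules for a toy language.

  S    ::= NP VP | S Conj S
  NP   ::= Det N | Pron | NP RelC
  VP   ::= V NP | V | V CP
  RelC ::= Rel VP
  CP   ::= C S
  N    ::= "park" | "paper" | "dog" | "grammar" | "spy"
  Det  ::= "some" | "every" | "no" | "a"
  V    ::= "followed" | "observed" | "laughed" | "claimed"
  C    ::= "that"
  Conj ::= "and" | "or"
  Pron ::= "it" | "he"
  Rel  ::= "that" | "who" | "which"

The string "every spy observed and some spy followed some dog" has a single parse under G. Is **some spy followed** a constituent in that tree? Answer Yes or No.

[S [S [NP [Det every] [N spy]] [VP [V observed]]] [Conj and] [S [NP [Det some] [N spy]] [VP [V followed] [NP [Det some] [N dog]]]]]
The smallest constituent containing 'some spy followed' is the S spanning 'some spy followed some dog'; no single node in the tree dominates exactly the given words.

No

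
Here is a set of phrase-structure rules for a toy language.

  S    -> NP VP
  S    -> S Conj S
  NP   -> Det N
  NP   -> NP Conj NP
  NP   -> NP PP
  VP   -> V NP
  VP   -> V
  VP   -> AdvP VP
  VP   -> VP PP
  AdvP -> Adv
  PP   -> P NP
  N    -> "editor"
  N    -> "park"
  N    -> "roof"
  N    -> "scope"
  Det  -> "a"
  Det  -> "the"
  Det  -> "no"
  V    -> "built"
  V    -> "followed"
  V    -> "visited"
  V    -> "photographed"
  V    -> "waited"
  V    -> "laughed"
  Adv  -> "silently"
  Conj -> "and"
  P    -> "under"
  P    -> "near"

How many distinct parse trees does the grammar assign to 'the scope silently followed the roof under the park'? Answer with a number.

Two of the 3 distinct bracketings:
[S [NP [Det the] [N scope]] [VP [AdvP [Adv silently]] [VP [V followed] [NP [NP [Det the] [N roof]] [PP [P under] [NP [Det the] [N park]]]]]]]
[S [NP [Det the] [N scope]] [VP [AdvP [Adv silently]] [VP [VP [V followed] [NP [Det the] [N roof]]] [PP [P under] [NP [Det the] [N park]]]]]]
The difference turns on whether NP → NP PP is used at the relevant span, versus an alternative expansion of NP.

3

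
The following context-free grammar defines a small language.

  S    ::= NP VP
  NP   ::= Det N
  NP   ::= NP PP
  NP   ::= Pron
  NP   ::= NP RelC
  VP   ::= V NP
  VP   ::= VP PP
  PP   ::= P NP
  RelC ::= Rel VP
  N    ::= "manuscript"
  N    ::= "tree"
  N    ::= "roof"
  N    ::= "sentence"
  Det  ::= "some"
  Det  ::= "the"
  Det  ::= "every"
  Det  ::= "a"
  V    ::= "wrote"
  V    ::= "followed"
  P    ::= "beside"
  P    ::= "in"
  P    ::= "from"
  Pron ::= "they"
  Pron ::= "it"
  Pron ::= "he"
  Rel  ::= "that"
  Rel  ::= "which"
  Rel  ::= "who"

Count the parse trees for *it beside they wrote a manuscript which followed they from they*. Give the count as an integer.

Two of the 4 distinct bracketings:
[S [NP [NP [Pron it]] [PP [P beside] [NP [Pron they]]]] [VP [V wrote] [NP [NP [NP [Det a] [N manuscript]] [RelC [Rel which] [VP [V followed] [NP [Pron they]]]]] [PP [P from] [NP [Pron they]]]]]]
[S [NP [NP [Pron it]] [PP [P beside] [NP [Pron they]]]] [VP [V wrote] [NP [NP [Det a] [N manuscript]] [RelC [Rel which] [VP [V followed] [NP [NP [Pron they]] [PP [P from] [NP [Pron they]]]]]]]]]
The trees differ in how a recursive rule is bracketed over the same span.

4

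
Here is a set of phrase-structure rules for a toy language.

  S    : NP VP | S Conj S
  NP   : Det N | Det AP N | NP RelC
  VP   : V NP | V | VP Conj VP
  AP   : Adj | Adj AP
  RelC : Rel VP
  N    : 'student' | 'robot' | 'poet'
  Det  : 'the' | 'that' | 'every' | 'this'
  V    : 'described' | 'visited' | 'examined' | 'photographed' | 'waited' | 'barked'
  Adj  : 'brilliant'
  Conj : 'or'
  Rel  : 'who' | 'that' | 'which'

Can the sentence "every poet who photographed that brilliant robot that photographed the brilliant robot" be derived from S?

Ungrammatical

For S → NP VP, every NP-prefix leaves a non-VP remainder: after 'every poet' the remainder is not a VP; after 'every poet who photographed' the remainder is not a VP; after 'every poet who photographed that brilliant robot' the remainder is not a VP (and 1 more). The alternative S rule S → S Conj S likewise has no satisfying split.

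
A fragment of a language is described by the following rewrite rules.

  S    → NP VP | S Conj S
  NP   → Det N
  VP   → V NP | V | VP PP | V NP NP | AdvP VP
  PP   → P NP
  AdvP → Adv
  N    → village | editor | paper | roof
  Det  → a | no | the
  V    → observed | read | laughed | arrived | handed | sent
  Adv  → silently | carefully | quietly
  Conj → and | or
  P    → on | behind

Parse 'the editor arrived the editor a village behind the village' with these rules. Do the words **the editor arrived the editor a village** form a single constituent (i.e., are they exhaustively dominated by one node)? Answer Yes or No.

No

[S [NP [Det the] [N editor]] [VP [VP [V arrived] [NP [Det the] [N editor]] [NP [Det a] [N village]]] [PP [P behind] [NP [Det the] [N village]]]]]
The smallest constituent containing 'the editor arrived the editor a village' is the S spanning 'the editor arrived the editor a village behind the village'; no single node in the tree dominates exactly the given words.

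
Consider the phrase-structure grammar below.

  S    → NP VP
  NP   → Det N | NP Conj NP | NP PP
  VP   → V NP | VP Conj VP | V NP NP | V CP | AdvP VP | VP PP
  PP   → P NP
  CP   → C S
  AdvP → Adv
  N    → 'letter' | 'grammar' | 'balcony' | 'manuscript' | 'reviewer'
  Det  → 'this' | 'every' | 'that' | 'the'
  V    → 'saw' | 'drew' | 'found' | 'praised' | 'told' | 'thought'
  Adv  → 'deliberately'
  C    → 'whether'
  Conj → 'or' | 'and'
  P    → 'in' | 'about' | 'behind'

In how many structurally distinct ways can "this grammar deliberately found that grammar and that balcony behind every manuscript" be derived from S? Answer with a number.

Two of the 4 distinct bracketings:
[S [NP [Det this] [N grammar]] [VP [AdvP [Adv deliberately]] [VP [V found] [NP [NP [Det that] [N grammar]] [Conj and] [NP [NP [Det that] [N balcony]] [PP [P behind] [NP [Det every] [N manuscript]]]]]]]]
[S [NP [Det this] [N grammar]] [VP [AdvP [Adv deliberately]] [VP [V found] [NP [NP [NP [Det that] [N grammar]] [Conj and] [NP [Det that] [N balcony]]] [PP [P behind] [NP [Det every] [N manuscript]]]]]]]
The trees differ in how a recursive rule is bracketed over the same span.

4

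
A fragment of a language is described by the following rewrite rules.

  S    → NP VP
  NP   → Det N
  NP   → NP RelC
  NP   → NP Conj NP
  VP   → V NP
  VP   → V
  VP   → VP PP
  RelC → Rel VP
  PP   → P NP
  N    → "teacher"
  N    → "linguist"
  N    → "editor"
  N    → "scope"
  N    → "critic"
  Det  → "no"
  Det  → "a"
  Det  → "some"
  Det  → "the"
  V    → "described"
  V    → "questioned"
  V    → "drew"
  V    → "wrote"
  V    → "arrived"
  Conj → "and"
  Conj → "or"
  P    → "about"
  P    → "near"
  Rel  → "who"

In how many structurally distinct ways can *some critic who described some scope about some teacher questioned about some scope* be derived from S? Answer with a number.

1

[S [NP [NP [Det some] [N critic]] [RelC [Rel who] [VP [VP [V described] [NP [Det some] [N scope]]] [PP [P about] [NP [Det some] [N teacher]]]]]] [VP [VP [V questioned]] [PP [P about] [NP [Det some] [N scope]]]]]
No rule offers an alternative attachment or grouping for any span, so this is the only derivation.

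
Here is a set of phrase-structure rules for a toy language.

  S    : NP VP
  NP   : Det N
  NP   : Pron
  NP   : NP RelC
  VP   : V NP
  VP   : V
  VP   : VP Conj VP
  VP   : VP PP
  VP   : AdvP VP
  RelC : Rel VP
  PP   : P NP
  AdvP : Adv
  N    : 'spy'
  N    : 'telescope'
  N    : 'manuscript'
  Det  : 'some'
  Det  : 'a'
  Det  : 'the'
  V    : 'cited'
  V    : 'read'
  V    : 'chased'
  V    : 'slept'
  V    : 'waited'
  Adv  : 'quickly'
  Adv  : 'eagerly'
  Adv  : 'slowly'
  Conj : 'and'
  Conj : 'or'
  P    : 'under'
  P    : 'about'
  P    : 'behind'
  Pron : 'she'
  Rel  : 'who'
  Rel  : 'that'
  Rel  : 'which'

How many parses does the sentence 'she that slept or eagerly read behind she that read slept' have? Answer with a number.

6

Two of the 6 distinct bracketings:
[S [NP [NP [Pron she]] [RelC [Rel that] [VP [VP [V slept]] [Conj or] [VP [VP [AdvP [Adv eagerly]] [VP [V read]]] [PP [P behind] [NP [NP [Pron she]] [RelC [Rel that] [VP [V read]]]]]]]]] [VP [V slept]]]
[S [NP [NP [Pron she]] [RelC [Rel that] [VP [VP [V slept]] [Conj or] [VP [AdvP [Adv eagerly]] [VP [VP [V read]] [PP [P behind] [NP [NP [Pron she]] [RelC [Rel that] [VP [V read]]]]]]]]]] [VP [V slept]]]
The trees differ in how a recursive rule is bracketed over the same span.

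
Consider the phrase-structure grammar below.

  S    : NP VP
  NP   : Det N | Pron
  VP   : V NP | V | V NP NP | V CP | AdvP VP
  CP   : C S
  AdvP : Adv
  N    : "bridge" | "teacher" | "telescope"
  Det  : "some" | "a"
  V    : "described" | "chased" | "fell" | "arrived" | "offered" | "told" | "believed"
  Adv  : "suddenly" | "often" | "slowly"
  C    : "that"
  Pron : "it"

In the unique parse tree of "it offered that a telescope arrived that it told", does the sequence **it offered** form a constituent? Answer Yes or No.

[S [NP [Pron it]] [VP [V offered] [CP [C that] [S [NP [Det a] [N telescope]] [VP [V arrived] [CP [C that] [S [NP [Pron it]] [VP [V told]]]]]]]]]
The smallest constituent containing 'it offered' is the S spanning 'it offered that a telescope arrived that it told'; no single node in the tree dominates exactly the given words.

No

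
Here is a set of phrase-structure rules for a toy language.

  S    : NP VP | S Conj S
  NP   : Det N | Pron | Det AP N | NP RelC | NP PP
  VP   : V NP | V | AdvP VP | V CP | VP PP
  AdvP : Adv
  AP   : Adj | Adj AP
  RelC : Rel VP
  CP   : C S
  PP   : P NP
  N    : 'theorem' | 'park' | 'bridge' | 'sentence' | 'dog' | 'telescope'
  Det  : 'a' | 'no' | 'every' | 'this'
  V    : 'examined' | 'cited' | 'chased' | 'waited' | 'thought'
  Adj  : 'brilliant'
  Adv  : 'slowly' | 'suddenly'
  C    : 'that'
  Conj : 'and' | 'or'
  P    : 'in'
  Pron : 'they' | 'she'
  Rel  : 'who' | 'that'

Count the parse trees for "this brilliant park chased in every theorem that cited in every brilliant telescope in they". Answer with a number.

Two of the 9 distinct bracketings:
[S [NP [Det this] [AP [Adj brilliant]] [N park]] [VP [VP [V chased]] [PP [P in] [NP [NP [Det every] [N theorem]] [RelC [Rel that] [VP [VP [V cited]] [PP [P in] [NP [NP [Det every] [AP [Adj brilliant]] [N telescope]] [PP [P in] [NP [Pron they]]]]]]]]]]]
[S [NP [Det this] [AP [Adj brilliant]] [N park]] [VP [VP [V chased]] [PP [P in] [NP [NP [Det every] [N theorem]] [RelC [Rel that] [VP [VP [VP [V cited]] [PP [P in] [NP [Det every] [AP [Adj brilliant]] [N telescope]]]] [PP [P in] [NP [Pron they]]]]]]]]]
The difference turns on whether NP → NP PP is used at the relevant span, versus an alternative expansion of NP.

9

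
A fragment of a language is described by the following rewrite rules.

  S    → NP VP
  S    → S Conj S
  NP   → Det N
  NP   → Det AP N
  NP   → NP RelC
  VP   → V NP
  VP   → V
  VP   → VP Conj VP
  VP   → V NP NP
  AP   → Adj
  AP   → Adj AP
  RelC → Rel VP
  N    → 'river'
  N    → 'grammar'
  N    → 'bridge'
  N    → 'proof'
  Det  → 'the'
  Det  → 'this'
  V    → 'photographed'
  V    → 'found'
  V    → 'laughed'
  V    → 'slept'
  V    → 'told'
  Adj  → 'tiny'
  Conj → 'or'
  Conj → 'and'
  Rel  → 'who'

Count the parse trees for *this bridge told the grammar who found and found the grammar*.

3

Two of the 3 distinct bracketings:
[S [NP [Det this] [N bridge]] [VP [V told] [NP [NP [Det the] [N grammar]] [RelC [Rel who] [VP [VP [V found]] [Conj and] [VP [V found] [NP [Det the] [N grammar]]]]]]]]
[S [NP [Det this] [N bridge]] [VP [VP [V told] [NP [NP [Det the] [N grammar]] [RelC [Rel who] [VP [V found]]]]] [Conj and] [VP [V found] [NP [Det the] [N grammar]]]]]
The trees differ in how a recursive rule is bracketed over the same span.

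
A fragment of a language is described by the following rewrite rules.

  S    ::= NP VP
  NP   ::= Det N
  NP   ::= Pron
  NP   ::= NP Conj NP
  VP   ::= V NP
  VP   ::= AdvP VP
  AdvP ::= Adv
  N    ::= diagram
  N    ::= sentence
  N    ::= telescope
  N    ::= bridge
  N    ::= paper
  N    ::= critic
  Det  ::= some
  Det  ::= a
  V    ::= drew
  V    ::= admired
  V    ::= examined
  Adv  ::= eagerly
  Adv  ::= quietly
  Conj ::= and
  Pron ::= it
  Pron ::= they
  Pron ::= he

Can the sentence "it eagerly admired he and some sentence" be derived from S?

Grammatical

S
  NP
    Pron: it
  VP
    AdvP
      Adv: eagerly
    VP
      V: admired
      NP
        NP
          Pron: he
        Conj: and
        NP
          Det: some
          N: sentence
Every word is introduced by a lexical rule and the phrasal rules combine the resulting categories into a single S.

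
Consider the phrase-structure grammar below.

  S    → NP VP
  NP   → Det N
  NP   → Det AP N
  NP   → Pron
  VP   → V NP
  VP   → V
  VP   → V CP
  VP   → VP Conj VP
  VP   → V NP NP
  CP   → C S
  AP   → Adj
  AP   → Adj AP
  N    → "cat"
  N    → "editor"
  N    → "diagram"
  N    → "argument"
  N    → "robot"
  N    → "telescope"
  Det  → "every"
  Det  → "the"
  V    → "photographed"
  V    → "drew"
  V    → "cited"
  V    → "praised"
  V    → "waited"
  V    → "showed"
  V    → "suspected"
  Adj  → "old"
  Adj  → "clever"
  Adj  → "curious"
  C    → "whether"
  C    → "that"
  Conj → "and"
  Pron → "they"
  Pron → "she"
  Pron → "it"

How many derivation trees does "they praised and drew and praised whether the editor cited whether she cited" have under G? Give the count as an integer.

The two bracketings:
[S [NP [Pron they]] [VP [VP [V praised]] [Conj and] [VP [VP [V drew]] [Conj and] [VP [V praised] [CP [C whether] [S [NP [Det the] [N editor]] [VP [V cited] [CP [C whether] [S [NP [Pron she]] [VP [V cited]]]]]]]]]]]
[S [NP [Pron they]] [VP [VP [VP [V praised]] [Conj and] [VP [V drew]]] [Conj and] [VP [V praised] [CP [C whether] [S [NP [Det the] [N editor]] [VP [V cited] [CP [C whether] [S [NP [Pron she]] [VP [V cited]]]]]]]]]]
The trees differ in how a recursive rule is bracketed over the same span.

2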